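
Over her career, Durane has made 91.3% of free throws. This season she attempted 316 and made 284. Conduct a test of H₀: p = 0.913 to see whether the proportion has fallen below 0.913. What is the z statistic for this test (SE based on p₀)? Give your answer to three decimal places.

z = -0.900

p̂ = 284/316 ≈ 0.89873.
Under H₀, SE = √(0.913·0.087/316) = √(0.000251364) = 0.01585.
z = (0.89873 − 0.913)/0.01585 = -0.01427/0.01585 = -0.900.
p-value = P(Z < -0.900) ≈ 0.1841.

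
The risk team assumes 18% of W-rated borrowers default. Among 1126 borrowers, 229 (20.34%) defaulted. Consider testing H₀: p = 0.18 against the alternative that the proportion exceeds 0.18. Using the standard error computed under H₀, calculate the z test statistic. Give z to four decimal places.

p̂ = 229/1126 ≈ 0.2033748.
Under H₀, SE = √(0.18·0.82/1126) = √(0.000131083) = 0.0114492.
z = (0.2033748 − 0.18)/0.0114492 = 0.0233748/0.0114492 = 2.0416.
p-value = P(Z > 2.042) ≈ 0.0206.

z = 2.0416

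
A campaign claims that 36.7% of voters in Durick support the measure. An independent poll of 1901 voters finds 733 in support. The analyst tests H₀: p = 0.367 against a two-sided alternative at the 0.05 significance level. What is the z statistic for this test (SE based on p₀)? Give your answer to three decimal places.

z = 1.681

p̂ = 733/1901 ≈ 0.385587.
SE = √(p₀(1−p₀)/n) = √(0.23231/1901) = 0.011055.
z = (0.385587 − 0.367)/0.011055 = 0.018587/0.011055 = 1.681.
p-value = 2·P(Z > 1.681) ≈ 0.0927; since p > α = 0.05, fail to reject H₀.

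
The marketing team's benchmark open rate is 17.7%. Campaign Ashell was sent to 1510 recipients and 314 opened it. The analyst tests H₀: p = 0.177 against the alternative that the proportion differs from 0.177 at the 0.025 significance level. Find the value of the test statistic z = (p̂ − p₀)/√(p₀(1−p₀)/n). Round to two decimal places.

z = 3.15

p̂ = 314/1510 ≈ 0.2079.
Standard error under H₀: √(0.177×0.823/1510) = 0.0098.
z = (0.2079 − 0.177)/0.0098 = 0.0309/0.0098 = 3.15.
Two-sided p-value ≈ 2·Φ(−3.151) = 0.0016. With α = 0.025, reject H₀.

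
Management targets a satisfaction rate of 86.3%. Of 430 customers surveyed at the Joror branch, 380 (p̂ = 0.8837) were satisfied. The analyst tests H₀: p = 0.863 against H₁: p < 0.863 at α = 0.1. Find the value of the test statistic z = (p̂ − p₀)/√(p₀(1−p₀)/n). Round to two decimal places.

p̂ = 380/430 = 0.8837.
Standard error under H₀: √(0.863×0.137/430) = 0.0166.
z = (0.8837 − 0.863)/0.0166 = 0.0207/0.0166 = 1.25.
p-value = P(Z < 1.250) ≈ 0.8943. With α = 0.1, fail to reject H₀.

z = 1.25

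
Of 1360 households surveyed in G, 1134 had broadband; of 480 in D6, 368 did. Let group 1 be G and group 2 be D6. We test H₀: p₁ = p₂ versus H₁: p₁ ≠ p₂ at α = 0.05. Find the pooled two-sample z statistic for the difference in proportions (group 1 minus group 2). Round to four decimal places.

z = 3.2666

p̂₁ = 1134/1360 ≈ 0.8338235, p̂₂ = 368/480 ≈ 0.7666667.
Pooled p̂ = (1134+368)/(1360+480) = 1502/1840 = 0.8163043.
SE = √(p̂(1−p̂)(1/n₁+1/n₂)) = √(0.8163043·0.1836957·0.00281863) = √(0.000422658) = 0.0205586.
z = (0.8338235 − 0.7666667)/0.0205586 = 0.0671568/0.0205586 = 3.2666.
Two-sided p-value ≈ 2·Φ(−3.267) = 0.0011; since p < α = 0.05, reject H₀.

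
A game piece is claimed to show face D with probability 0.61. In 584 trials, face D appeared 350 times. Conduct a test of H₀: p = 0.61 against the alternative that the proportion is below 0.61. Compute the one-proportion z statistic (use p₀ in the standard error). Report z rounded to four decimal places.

p̂ = 350/584 = 0.599315.
Under H₀, SE = √(0.61·0.39/584) = √(0.000407363) = 0.020183.
z = (0.599315 − 0.61)/0.020183 = -0.010685/0.020183 = -0.5294.

z = -0.5294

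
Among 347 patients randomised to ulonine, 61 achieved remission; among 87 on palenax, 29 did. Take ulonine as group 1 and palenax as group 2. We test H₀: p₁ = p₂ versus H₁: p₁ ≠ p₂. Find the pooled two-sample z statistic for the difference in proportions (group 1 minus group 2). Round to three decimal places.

p̂₁ = 61/347 ≈ 0.17579, p̂₂ = 29/87 ≈ 0.33333.
Pooled p̂ = (61+29)/(347+87) = 90/434 = 0.20737.
SE = √(p̂(1−p̂)(1/n₁+1/n₂)) = √(0.20737·0.79263·0.0143761) = √(0.00236299) = 0.04861.
z = (0.17579 − 0.33333)/0.04861 = -0.15754/0.04861 = -3.241.
Two-sided p-value ≈ 2·Φ(−3.241) = 0.0012.

z = -3.241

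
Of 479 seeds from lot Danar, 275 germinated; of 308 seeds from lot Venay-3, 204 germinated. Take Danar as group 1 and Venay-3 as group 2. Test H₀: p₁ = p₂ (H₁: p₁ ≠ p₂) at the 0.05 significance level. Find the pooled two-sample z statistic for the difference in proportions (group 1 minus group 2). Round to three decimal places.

p̂₁ = 275/479 = 0.57411, p̂₂ = 204/308 = 0.66234.
Pooled p̂ = (275+204)/(479+308) = 479/787 = 0.60864.
SE = √(p̂(1−p̂)(1/n₁+1/n₂)) = √(0.60864·0.39136·0.00533444) = √(0.00127065) = 0.03565.
z = (0.57411 − 0.66234)/0.03565 = -0.08823/0.03565 = -2.475.
p-value = 2·P(Z > 2.475) ≈ 0.0133; since p < α = 0.05, reject H₀.

z = -2.475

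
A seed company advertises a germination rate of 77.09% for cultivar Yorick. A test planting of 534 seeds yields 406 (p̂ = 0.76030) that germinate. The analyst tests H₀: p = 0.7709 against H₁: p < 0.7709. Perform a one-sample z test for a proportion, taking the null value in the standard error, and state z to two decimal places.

z = -0.58

p̂ = 406/534 = 0.7603.
Standard error under H₀: √(0.7709×0.2291/534) = 0.0182.
z = (0.7603 − 0.7709)/0.0182 = -0.0106/0.0182 = -0.58.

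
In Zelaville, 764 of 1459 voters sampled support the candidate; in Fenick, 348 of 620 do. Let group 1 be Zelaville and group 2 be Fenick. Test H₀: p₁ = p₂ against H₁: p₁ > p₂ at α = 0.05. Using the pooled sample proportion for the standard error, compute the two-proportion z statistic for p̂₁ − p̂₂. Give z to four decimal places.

z = -1.5743

p̂₁ = 764/1459 ≈ 0.523646, p̂₂ = 348/620 ≈ 0.561290.
Pooled p̂ = (764+348)/(1459+620) = 1112/2079 = 0.534873.
SE = √(0.248784 × 0.0022983) = 0.023912.
z = (0.523646 − 0.561290)/0.023912 = -0.037644/0.023912 = -1.5743.
p-value = P(Z > -1.574) ≈ 0.9423; since p > α = 0.05, fail to reject H₀.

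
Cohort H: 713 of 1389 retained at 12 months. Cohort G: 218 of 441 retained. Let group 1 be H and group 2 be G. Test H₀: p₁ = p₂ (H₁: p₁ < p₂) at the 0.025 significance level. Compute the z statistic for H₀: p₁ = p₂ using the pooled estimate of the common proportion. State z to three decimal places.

p̂₁ = 713/1389 = 0.51332, p̂₂ = 218/441 = 0.49433.
Pooled p̂ = (713+218)/(1389+441) = 931/1830 = 0.50874.
SE = √(0.249924 × 0.00298752) = 0.02732.
z = (0.51332 − 0.49433)/0.02732 = 0.01899/0.02732 = 0.695.
p-value = P(Z < 0.695) ≈ 0.7564, so at α = 0.025 we fail to reject H₀.

z = 0.695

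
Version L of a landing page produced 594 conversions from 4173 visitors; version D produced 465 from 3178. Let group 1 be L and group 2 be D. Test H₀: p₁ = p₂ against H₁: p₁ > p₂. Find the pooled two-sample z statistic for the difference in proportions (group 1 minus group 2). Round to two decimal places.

p̂₁ = 594/4173 = 0.1423, p̂₂ = 465/3178 = 0.1463.
Pooled p̂ = (594+465)/(4173+3178) = 1059/7351 = 0.1441.
SE = √(p̂(1−p̂)(1/n₁+1/n₂)) = √(0.1441·0.8559·0.000554299) = √(6.83496e-05) = 0.0083.
z = (0.1423 − 0.1463)/0.0083 = -0.0040/0.0083 = -0.48.
p-value = P(Z > -0.481) ≈ 0.6847.

z = -0.48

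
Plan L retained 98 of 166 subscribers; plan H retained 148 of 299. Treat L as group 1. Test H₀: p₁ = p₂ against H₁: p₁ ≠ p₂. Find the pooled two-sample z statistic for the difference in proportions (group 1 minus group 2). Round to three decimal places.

p̂₁ = 98/166 = 0.59036, p̂₂ = 148/299 = 0.49498.
Pooled p̂ = (98+148)/(166+299) = 246/465 = 0.52903.
SE = √(0.249157 × 0.00936858) = 0.04831.
z = (0.59036 − 0.49498)/0.04831 = 0.09538/0.04831 = 1.974.

z = 1.974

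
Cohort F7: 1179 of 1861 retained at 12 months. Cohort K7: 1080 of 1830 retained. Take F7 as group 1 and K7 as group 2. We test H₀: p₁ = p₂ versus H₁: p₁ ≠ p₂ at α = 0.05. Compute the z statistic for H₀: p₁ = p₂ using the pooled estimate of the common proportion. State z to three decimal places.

p̂₁ = 1179/1861 ≈ 0.633530, p̂₂ = 1080/1830 ≈ 0.590164.
Pooled p̂ = (1179+1080)/(1861+1830) = 2259/3691 = 0.612029.
SE = √(p̂(1−p̂)(1/n₁+1/n₂)) = √(0.612029·0.387971·0.00108379) = √(0.000257346) = 0.016042.
z = (0.633530 − 0.590164)/0.016042 = 0.043366/0.016042 = 2.703.
Two-sided p-value ≈ 2·Φ(−2.703) = 0.0069, so at α = 0.05 we reject H₀.

z = 2.703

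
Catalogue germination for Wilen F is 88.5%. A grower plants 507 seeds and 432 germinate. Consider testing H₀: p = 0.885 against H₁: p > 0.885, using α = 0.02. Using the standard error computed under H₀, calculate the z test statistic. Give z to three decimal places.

p̂ = 432/507 = 0.85207.
SE = √(p₀(1−p₀)/n) = √(0.10177/507) = 0.01417.
z = (0.85207 − 0.885)/0.01417 = -0.03293/0.01417 = -2.324.
p-value = P(Z > -2.324) ≈ 0.9899, so at α = 0.02 we fail to reject H₀.

z = -2.324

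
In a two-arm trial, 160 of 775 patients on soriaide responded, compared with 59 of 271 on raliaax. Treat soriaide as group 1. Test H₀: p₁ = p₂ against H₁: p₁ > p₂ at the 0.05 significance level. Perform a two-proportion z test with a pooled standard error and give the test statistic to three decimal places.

p̂₁ = 160/775 ≈ 0.20645, p̂₂ = 59/271 ≈ 0.21771.
Pooled p̂ = (160+59)/(775+271) = 219/1046 = 0.20937.
SE = √(0.165534 × 0.00498036) = 0.02871.
z = (0.20645 − 0.21771)/0.02871 = -0.01126/0.02871 = -0.392.
p-value = P(Z > -0.392) ≈ 0.6525. With α = 0.05, fail to reject H₀.

z = -0.392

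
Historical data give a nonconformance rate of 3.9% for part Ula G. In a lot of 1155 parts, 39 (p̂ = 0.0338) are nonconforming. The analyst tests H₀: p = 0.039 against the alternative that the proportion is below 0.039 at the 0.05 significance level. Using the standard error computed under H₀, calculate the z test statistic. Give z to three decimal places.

p̂ = 39/1155 = 0.033766.
SE = √(p₀(1−p₀)/n) = √(0.037479/1155) = 0.005696.
z = (0.033766 − 0.039)/0.005696 = -0.005234/0.005696 = -0.919.
p-value = P(Z < -0.919) ≈ 0.1791. With α = 0.05, fail to reject H₀.

z = -0.919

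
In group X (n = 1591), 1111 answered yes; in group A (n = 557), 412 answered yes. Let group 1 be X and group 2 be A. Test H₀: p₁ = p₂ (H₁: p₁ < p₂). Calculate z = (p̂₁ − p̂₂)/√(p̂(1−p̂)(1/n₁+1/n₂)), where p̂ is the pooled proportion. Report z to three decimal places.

z = -1.850

p̂₁ = 1111/1591 ≈ 0.698303, p̂₂ = 412/557 ≈ 0.739677.
Pooled p̂ = (1111+412)/(1591+557) = 1523/2148 = 0.709032.
SE = √(0.206306 × 0.00242387) = 0.022362.
z = (0.698303 − 0.739677)/0.022362 = -0.041374/0.022362 = -1.850.
p-value = P(Z < -1.850) ≈ 0.0321.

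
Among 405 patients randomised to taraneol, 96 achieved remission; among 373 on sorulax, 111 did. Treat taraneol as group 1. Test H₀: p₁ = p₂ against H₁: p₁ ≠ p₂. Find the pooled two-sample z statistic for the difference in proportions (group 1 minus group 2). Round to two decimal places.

z = -1.91

p̂₁ = 96/405 ≈ 0.2370, p̂₂ = 111/373 ≈ 0.2976.
Pooled p̂ = (96+111)/(405+373) = 207/778 = 0.2661.
SE = √(p̂(1−p̂)(1/n₁+1/n₂)) = √(0.2661·0.7339·0.0051501) = √(0.00100569) = 0.0317.
z = (0.2370 − 0.2976)/0.0317 = -0.0606/0.0317 = -1.91.
Two-sided p-value ≈ 2·Φ(−1.909) = 0.0562.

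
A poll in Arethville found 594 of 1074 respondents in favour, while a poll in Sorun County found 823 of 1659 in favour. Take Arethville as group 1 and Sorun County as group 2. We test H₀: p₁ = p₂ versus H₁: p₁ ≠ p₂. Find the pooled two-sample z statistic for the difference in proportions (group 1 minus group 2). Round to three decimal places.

z = 2.912

p̂₁ = 594/1074 ≈ 0.55307, p̂₂ = 823/1659 ≈ 0.49608.
Pooled p̂ = (594+823)/(1074+1659) = 1417/2733 = 0.51848.
SE = √(0.249659 × 0.00153387) = 0.01957.
z = (0.55307 − 0.49608)/0.01957 = 0.05699/0.01957 = 2.912.
p-value = 2·P(Z > 2.912) ≈ 0.0036.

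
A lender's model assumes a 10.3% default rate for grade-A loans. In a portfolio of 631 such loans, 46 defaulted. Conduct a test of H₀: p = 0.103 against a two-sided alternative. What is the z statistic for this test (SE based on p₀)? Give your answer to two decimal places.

p̂ = 46/631 = 0.0729.
Standard error under H₀: √(0.103×0.897/631) = 0.0121.
z = (0.0729 − 0.103)/0.0121 = -0.0301/0.0121 = -2.49.
Two-sided p-value ≈ 2·Φ(−2.488) = 0.0129.

z = -2.49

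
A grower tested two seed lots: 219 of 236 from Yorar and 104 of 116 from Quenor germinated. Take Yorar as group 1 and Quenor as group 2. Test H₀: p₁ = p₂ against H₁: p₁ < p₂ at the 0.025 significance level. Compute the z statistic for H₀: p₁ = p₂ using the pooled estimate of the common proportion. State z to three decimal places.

p̂₁ = 219/236 = 0.92797, p̂₂ = 104/116 = 0.89655.
Pooled p̂ = (219+104)/(236+116) = 323/352 = 0.91761.
SE = √(p̂(1−p̂)(1/n₁+1/n₂)) = √(0.91761·0.08239·0.012858) = √(0.000972048) = 0.03118.
z = (0.92797 − 0.89655)/0.03118 = 0.03142/0.03118 = 1.008.
p-value = P(Z < 1.008) ≈ 0.8432. With α = 0.025, fail to reject H₀.

z = 1.008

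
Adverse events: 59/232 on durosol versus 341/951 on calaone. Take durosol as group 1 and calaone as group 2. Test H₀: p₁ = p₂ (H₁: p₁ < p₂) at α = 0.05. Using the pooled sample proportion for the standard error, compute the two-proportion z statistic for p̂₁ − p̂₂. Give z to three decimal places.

p̂₁ = 59/232 ≈ 0.25431, p̂₂ = 341/951 ≈ 0.35857.
Pooled p̂ = (59+341)/(232+951) = 400/1183 = 0.33812.
SE = √(0.223796 × 0.00536187) = 0.03464.
z = (0.25431 − 0.35857)/0.03464 = -0.10426/0.03464 = -3.010.
p-value = P(Z < -3.010) ≈ 0.0013; since p < α = 0.05, reject H₀.

z = -3.010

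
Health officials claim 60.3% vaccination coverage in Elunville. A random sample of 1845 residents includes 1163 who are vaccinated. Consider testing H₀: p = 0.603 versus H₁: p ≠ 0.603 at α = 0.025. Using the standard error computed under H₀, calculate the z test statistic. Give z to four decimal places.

p̂ = 1163/1845 ≈ 0.6303523.
SE = √(p₀(1−p₀)/n) = √(0.23939/1845) = 0.0113908.
z = (0.6303523 − 0.603)/0.0113908 = 0.0273523/0.0113908 = 2.4013.
Two-sided p-value ≈ 2·Φ(−2.401) = 0.0163; since p < α = 0.025, reject H₀.

z = 2.4013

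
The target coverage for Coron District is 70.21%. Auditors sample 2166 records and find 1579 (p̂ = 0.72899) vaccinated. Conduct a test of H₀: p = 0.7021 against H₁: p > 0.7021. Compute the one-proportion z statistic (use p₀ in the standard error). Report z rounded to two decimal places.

p̂ = 1579/2166 ≈ 0.7290.
SE = √(p₀(1−p₀)/n) = √(0.20916/2166) = 0.0098.
z = (0.7290 − 0.7021)/0.0098 = 0.0269/0.0098 = 2.74.

z = 2.74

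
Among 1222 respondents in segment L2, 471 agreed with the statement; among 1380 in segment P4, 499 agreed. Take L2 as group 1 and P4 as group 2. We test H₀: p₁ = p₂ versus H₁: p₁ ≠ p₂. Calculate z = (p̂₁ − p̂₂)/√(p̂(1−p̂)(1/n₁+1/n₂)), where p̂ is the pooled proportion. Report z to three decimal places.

z = 1.255

p̂₁ = 471/1222 = 0.38543, p̂₂ = 499/1380 = 0.36159.
Pooled p̂ = (471+499)/(1222+1380) = 970/2602 = 0.37279.
SE = √(p̂(1−p̂)(1/n₁+1/n₂)) = √(0.37279·0.62721·0.00154297) = √(0.000360773) = 0.01899.
z = (0.38543 − 0.36159)/0.01899 = 0.02384/0.01899 = 1.255.
p-value = 2·P(Z > 1.255) ≈ 0.2094.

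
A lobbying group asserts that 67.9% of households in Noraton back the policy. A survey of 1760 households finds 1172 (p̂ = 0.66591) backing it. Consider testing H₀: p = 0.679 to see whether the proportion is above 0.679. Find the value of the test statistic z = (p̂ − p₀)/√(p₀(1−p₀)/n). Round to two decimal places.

p̂ = 1172/1760 ≈ 0.6659.
SE = √(p₀(1−p₀)/n) = √(0.21796/1760) = 0.0111.
z = (0.6659 − 0.679)/0.0111 = -0.0131/0.0111 = -1.18.

z = -1.18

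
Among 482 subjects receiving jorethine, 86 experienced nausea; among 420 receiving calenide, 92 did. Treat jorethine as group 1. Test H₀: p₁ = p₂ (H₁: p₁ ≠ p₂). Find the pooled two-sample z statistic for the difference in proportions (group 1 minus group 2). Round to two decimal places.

z = -1.53

p̂₁ = 86/482 = 0.1784, p̂₂ = 92/420 = 0.2190.
Pooled p̂ = (86+92)/(482+420) = 178/902 = 0.1973.
SE = √(p̂(1−p̂)(1/n₁+1/n₂)) = √(0.1973·0.8027·0.00445564) = √(0.000705758) = 0.0266.
z = (0.1784 − 0.2190)/0.0266 = -0.0406/0.0266 = -1.53.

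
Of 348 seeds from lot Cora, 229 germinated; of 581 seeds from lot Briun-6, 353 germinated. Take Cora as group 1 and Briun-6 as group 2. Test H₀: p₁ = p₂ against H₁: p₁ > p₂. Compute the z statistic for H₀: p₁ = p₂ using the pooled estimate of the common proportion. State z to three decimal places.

p̂₁ = 229/348 ≈ 0.65805, p̂₂ = 353/581 ≈ 0.60757.
Pooled p̂ = (229+353)/(348+581) = 582/929 = 0.62648.
SE = √(0.234003 × 0.00459473) = 0.03279.
z = (0.65805 − 0.60757)/0.03279 = 0.05048/0.03279 = 1.539.
p-value = P(Z > 1.539) ≈ 0.0619.

z = 1.539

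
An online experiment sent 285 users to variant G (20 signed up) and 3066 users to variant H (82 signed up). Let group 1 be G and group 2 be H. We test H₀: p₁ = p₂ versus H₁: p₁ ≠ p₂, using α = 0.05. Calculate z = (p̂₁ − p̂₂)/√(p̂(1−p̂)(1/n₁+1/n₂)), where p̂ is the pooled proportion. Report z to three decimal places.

z = 4.082

p̂₁ = 20/285 = 0.0701754, p̂₂ = 82/3066 = 0.0267449.
Pooled p̂ = (20+82)/(285+3066) = 102/3351 = 0.0304387.
SE = √(0.0295122 × 0.00383493) = 0.0106385.
z = (0.0701754 − 0.0267449)/0.0106385 = 0.0434305/0.0106385 = 4.082.
Two-sided p-value ≈ 2·Φ(−4.082) = 0.0000. With α = 0.05, reject H₀.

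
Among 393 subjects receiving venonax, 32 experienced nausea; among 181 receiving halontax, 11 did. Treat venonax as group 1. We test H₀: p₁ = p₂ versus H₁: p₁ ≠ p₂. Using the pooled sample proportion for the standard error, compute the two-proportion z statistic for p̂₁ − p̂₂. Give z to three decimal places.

p̂₁ = 32/393 ≈ 0.08142, p̂₂ = 11/181 ≈ 0.06077.
Pooled p̂ = (32+11)/(393+181) = 43/574 = 0.07491.
SE = √(0.069301 × 0.00806939) = 0.02365.
z = (0.08142 − 0.06077)/0.02365 = 0.02065/0.02365 = 0.873.
p-value = 2·P(Z > 0.873) ≈ 0.3825.

z = 0.873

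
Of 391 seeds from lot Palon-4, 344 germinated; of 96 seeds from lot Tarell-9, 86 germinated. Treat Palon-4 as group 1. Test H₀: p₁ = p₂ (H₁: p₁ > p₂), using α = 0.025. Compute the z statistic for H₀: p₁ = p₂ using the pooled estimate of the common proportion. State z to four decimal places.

z = -0.4380

p̂₁ = 344/391 ≈ 0.879795, p̂₂ = 86/96 ≈ 0.895833.
Pooled p̂ = (344+86)/(391+96) = 430/487 = 0.882957.
SE = √(0.103344 × 0.0129742) = 0.036617.
z = (0.879795 − 0.895833)/0.036617 = -0.016038/0.036617 = -0.4380.
p-value = P(Z > -0.438) ≈ 0.6693. With α = 0.025, fail to reject H₀.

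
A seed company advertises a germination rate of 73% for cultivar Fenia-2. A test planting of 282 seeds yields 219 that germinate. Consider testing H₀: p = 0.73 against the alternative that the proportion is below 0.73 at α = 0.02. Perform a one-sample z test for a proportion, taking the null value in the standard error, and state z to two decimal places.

p̂ = 219/282 = 0.77660.
Under H₀, SE = √(0.73·0.27/282) = √(0.000698936) = 0.02644.
z = (0.77660 − 0.73)/0.02644 = 0.04660/0.02644 = 1.76.
p-value = P(Z < 1.762) ≈ 0.9610. With α = 0.02, fail to reject H₀.

z = 1.76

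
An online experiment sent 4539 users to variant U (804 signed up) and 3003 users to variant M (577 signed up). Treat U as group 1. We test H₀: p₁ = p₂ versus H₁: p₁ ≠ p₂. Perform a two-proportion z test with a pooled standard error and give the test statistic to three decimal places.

p̂₁ = 804/4539 ≈ 0.177132, p̂₂ = 577/3003 ≈ 0.192141.
Pooled p̂ = (804+577)/(4539+3003) = 1381/7542 = 0.183108.
SE = √(0.149579 × 0.000553313) = 0.009097.
z = (0.177132 − 0.192141)/0.009097 = -0.015009/0.009097 = -1.650.

z = -1.650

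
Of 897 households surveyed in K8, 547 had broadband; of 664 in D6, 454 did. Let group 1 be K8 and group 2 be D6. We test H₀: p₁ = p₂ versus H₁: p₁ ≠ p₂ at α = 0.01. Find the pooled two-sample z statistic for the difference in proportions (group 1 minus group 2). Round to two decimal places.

z = -3.01

p̂₁ = 547/897 = 0.60981, p̂₂ = 454/664 = 0.68373.
Pooled p̂ = (547+454)/(897+664) = 1001/1561 = 0.64126.
SE = √(p̂(1−p̂)(1/n₁+1/n₂)) = √(0.64126·0.35874·0.00262085) = √(0.000602919) = 0.02455.
z = (0.60981 − 0.68373)/0.02455 = -0.07392/0.02455 = -3.01.
p-value = 2·P(Z > 3.011) ≈ 0.0026. With α = 0.01, reject H₀.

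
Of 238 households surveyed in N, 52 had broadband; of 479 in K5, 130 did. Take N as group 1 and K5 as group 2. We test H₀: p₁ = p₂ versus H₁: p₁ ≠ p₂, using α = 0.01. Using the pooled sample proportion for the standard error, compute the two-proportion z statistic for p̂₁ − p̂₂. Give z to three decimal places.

z = -1.533

p̂₁ = 52/238 = 0.21849, p̂₂ = 130/479 = 0.27140.
Pooled p̂ = (52+130)/(238+479) = 182/717 = 0.25384.
SE = √(p̂(1−p̂)(1/n₁+1/n₂)) = √(0.25384·0.74616·0.00628936) = √(0.00119122) = 0.03451.
z = (0.21849 − 0.27140)/0.03451 = -0.05291/0.03451 = -1.533.
p-value = 2·P(Z > 1.533) ≈ 0.1253; since p > α = 0.01, fail to reject H₀.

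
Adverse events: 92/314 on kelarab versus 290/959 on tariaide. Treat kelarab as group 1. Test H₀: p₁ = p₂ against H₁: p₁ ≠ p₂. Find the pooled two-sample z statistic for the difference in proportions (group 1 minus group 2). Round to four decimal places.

z = -0.3156

p̂₁ = 92/314 = 0.292994, p̂₂ = 290/959 = 0.302398.
Pooled p̂ = (92+290)/(314+959) = 382/1273 = 0.300079.
SE = √(p̂(1−p̂)(1/n₁+1/n₂)) = √(0.300079·0.699921·0.00422747) = √(0.000887901) = 0.029798.
z = (0.292994 − 0.302398)/0.029798 = -0.009404/0.029798 = -0.3156.
p-value = 2·P(Z > 0.316) ≈ 0.7523.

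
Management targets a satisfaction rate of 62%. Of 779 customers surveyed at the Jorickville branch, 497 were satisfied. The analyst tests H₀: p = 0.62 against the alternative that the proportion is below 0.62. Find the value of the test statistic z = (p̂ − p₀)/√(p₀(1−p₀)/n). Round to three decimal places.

z = 1.035

p̂ = 497/779 ≈ 0.63800.
Standard error under H₀: √(0.62×0.38/779) = 0.01739.
z = (0.63800 − 0.62)/0.01739 = 0.01800/0.01739 = 1.035.
p-value = P(Z < 1.035) ≈ 0.8496.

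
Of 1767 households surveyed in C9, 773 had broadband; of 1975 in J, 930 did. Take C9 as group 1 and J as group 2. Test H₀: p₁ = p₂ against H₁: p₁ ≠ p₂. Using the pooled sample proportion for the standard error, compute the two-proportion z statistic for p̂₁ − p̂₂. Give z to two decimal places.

p̂₁ = 773/1767 ≈ 0.4375, p̂₂ = 930/1975 ≈ 0.4709.
Pooled p̂ = (773+930)/(1767+1975) = 1703/3742 = 0.4551.
SE = √(p̂(1−p̂)(1/n₁+1/n₂)) = √(0.4551·0.5449·0.00107226) = √(0.000265904) = 0.0163.
z = (0.4375 − 0.4709)/0.0163 = -0.0334/0.0163 = -2.05.
Two-sided p-value ≈ 2·Φ(−2.050) = 0.0404.

z = -2.05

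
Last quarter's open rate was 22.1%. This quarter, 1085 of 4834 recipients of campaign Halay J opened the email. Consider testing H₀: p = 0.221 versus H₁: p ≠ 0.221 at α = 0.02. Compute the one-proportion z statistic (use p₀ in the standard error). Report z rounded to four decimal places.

p̂ = 1085/4834 ≈ 0.224452.
Standard error under H₀: √(0.221×0.779/4834) = 0.005968.
z = (0.224452 − 0.221)/0.005968 = 0.003452/0.005968 = 0.5784.
p-value = 2·P(Z > 0.578) ≈ 0.5630. With α = 0.02, fail to reject H₀.

z = 0.5784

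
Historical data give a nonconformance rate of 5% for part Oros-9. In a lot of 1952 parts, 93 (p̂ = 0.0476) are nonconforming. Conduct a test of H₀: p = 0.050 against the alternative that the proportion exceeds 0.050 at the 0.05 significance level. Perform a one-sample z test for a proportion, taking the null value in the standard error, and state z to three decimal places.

p̂ = 93/1952 = 0.047643.
Standard error under H₀: √(0.05×0.95/1952) = 0.004933.
z = (0.047643 − 0.05)/0.004933 = -0.002357/0.004933 = -0.478.
p-value = P(Z > -0.478) ≈ 0.6836, so at α = 0.05 we fail to reject H₀.

z = -0.478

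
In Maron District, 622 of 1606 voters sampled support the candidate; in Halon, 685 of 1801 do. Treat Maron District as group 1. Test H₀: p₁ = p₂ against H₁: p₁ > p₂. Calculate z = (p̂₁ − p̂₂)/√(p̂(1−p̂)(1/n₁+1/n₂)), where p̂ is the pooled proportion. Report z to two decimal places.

p̂₁ = 622/1606 ≈ 0.3873, p̂₂ = 685/1801 ≈ 0.3803.
Pooled p̂ = (622+685)/(1606+1801) = 1307/3407 = 0.3836.
SE = √(p̂(1−p̂)(1/n₁+1/n₂)) = √(0.3836·0.6164·0.00117791) = √(0.000278525) = 0.0167.
z = (0.3873 − 0.3803)/0.0167 = 0.0070/0.0167 = 0.42.
p-value = P(Z > 0.417) ≈ 0.3385.

z = 0.42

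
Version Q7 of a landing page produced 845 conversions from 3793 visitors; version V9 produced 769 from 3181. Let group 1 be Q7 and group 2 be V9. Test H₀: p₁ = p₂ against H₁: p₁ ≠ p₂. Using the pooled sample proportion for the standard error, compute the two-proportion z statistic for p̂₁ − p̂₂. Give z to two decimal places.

z = -1.87

p̂₁ = 845/3793 = 0.2228, p̂₂ = 769/3181 = 0.2417.
Pooled p̂ = (845+769)/(3793+3181) = 1614/6974 = 0.2314.
SE = √(0.177871 × 0.00057801) = 0.0101.
z = (0.2228 − 0.2417)/0.0101 = -0.0189/0.0101 = -1.87.
p-value = 2·P(Z > 1.871) ≈ 0.0614.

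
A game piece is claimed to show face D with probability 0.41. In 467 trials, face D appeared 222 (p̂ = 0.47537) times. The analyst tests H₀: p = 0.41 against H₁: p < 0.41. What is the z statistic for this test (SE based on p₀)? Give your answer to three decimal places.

p̂ = 222/467 = 0.47537.
Standard error under H₀: √(0.41×0.59/467) = 0.02276.
z = (0.47537 − 0.41)/0.02276 = 0.06537/0.02276 = 2.872.

z = 2.872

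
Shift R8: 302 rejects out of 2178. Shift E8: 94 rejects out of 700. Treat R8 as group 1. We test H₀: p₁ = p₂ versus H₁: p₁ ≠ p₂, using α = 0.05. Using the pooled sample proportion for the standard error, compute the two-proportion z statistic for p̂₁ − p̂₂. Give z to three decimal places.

z = 0.292

p̂₁ = 302/2178 = 0.13866, p̂₂ = 94/700 = 0.13429.
Pooled p̂ = (302+94)/(2178+700) = 396/2878 = 0.13760.
SE = √(p̂(1−p̂)(1/n₁+1/n₂)) = √(0.13760·0.86240·0.00188771) = √(0.000224001) = 0.01497.
z = (0.13866 − 0.13429)/0.01497 = 0.00437/0.01497 = 0.292.
Two-sided p-value ≈ 2·Φ(−0.292) = 0.7701; since p > α = 0.05, fail to reject H₀.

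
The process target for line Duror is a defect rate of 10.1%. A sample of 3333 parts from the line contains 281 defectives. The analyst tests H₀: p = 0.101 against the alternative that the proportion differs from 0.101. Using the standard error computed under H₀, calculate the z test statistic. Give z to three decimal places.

p̂ = 281/3333 ≈ 0.084308.
SE = √(p₀(1−p₀)/n) = √(0.090799/3333) = 0.005219.
z = (0.084308 − 0.101)/0.005219 = -0.016692/0.005219 = -3.198.

z = -3.198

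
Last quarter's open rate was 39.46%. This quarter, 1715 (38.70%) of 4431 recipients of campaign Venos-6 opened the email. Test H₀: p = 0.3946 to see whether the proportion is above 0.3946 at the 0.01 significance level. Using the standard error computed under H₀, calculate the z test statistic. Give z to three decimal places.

z = -1.029

p̂ = 1715/4431 ≈ 0.38705.
Standard error under H₀: √(0.3946×0.6054/4431) = 0.00734.
z = (0.38705 − 0.3946)/0.00734 = -0.00755/0.00734 = -1.029.
p-value = P(Z > -1.029) ≈ 0.8482; since p > α = 0.01, fail to reject H₀.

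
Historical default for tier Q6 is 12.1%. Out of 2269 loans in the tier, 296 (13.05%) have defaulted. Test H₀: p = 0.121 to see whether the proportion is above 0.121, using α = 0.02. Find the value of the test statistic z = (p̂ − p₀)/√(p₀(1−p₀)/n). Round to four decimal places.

p̂ = 296/2269 = 0.130454.
Standard error under H₀: √(0.121×0.879/2269) = 0.006847.
z = (0.130454 − 0.121)/0.006847 = 0.009454/0.006847 = 1.3808.
p-value = P(Z > 1.381) ≈ 0.0837; since p > α = 0.02, fail to reject H₀.

z = 1.3808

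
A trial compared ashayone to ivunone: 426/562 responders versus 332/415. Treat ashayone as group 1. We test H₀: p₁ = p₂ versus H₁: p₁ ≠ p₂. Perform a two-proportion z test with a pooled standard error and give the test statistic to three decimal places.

p̂₁ = 426/562 = 0.75801, p̂₂ = 332/415 = 0.80000.
Pooled p̂ = (426+332)/(562+415) = 758/977 = 0.77584.
SE = √(p̂(1−p̂)(1/n₁+1/n₂)) = √(0.77584·0.22416·0.004189) = √(0.000728508) = 0.02699.
z = (0.75801 − 0.80000)/0.02699 = -0.04199/0.02699 = -1.556.
p-value = 2·P(Z > 1.556) ≈ 0.1198.

z = -1.556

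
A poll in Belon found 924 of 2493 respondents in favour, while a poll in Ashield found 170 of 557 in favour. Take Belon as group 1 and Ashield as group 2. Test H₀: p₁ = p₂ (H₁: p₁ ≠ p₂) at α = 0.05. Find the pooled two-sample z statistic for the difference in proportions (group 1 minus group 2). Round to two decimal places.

p̂₁ = 924/2493 = 0.3706, p̂₂ = 170/557 = 0.3052.
Pooled p̂ = (924+170)/(2493+557) = 1094/3050 = 0.3587.
SE = √(0.230031 × 0.00219646) = 0.0225.
z = (0.3706 − 0.3052)/0.0225 = 0.0654/0.0225 = 2.91.
p-value = 2·P(Z > 2.911) ≈ 0.0036; since p < α = 0.05, reject H₀.

z = 2.91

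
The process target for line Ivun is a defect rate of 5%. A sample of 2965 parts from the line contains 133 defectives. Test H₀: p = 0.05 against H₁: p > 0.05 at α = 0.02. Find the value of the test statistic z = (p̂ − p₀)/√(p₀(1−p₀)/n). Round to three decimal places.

z = -1.285

p̂ = 133/2965 ≈ 0.04486.
Under H₀, SE = √(0.05·0.95/2965) = √(1.60202e-05) = 0.00400.
z = (0.04486 − 0.05)/0.00400 = -0.00514/0.00400 = -1.285.
p-value = P(Z > -1.285) ≈ 0.9006. With α = 0.02, fail to reject H₀.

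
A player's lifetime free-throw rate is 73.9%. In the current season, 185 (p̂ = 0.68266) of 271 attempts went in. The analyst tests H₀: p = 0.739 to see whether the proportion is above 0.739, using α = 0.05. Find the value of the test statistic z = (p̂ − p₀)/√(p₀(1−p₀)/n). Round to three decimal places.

p̂ = 185/271 ≈ 0.68266.
SE = √(p₀(1−p₀)/n) = √(0.19288/271) = 0.02668.
z = (0.68266 − 0.739)/0.02668 = -0.05634/0.02668 = -2.112.
p-value = P(Z > -2.112) ≈ 0.9827; since p > α = 0.05, fail to reject H₀.

z = -2.112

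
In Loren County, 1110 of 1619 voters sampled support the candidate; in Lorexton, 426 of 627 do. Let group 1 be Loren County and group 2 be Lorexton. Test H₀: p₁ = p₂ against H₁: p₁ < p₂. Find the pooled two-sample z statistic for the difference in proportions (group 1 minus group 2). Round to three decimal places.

p̂₁ = 1110/1619 = 0.68561, p̂₂ = 426/627 = 0.67943.
Pooled p̂ = (1110+426)/(1619+627) = 1536/2246 = 0.68388.
SE = √(0.216187 × 0.00221256) = 0.02187.
z = (0.68561 − 0.67943)/0.02187 = 0.00618/0.02187 = 0.283.
p-value = P(Z < 0.283) ≈ 0.6113.

z = 0.283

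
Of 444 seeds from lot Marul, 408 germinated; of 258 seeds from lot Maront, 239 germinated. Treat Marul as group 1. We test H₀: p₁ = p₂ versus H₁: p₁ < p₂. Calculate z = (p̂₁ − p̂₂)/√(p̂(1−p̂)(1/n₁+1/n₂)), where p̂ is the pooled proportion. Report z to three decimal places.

p̂₁ = 408/444 ≈ 0.91892, p̂₂ = 239/258 ≈ 0.92636.
Pooled p̂ = (408+239)/(444+258) = 647/702 = 0.92165.
SE = √(0.0722092 × 0.00612822) = 0.02104.
z = (0.91892 − 0.92636)/0.02104 = -0.00744/0.02104 = -0.354.
p-value = P(Z < -0.354) ≈ 0.3618.

z = -0.354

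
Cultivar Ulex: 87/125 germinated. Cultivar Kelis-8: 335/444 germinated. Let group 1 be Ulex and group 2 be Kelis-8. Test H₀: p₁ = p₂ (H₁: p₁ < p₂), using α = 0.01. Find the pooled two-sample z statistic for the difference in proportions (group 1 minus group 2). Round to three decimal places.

p̂₁ = 87/125 ≈ 0.69600, p̂₂ = 335/444 ≈ 0.75450.
Pooled p̂ = (87+335)/(125+444) = 422/569 = 0.74165.
SE = √(p̂(1−p̂)(1/n₁+1/n₂)) = √(0.74165·0.25835·0.0102523) = √(0.00196438) = 0.04432.
z = (0.69600 − 0.75450)/0.04432 = -0.05850/0.04432 = -1.320.
p-value = P(Z < -1.320) ≈ 0.0934, so at α = 0.01 we fail to reject H₀.

z = -1.320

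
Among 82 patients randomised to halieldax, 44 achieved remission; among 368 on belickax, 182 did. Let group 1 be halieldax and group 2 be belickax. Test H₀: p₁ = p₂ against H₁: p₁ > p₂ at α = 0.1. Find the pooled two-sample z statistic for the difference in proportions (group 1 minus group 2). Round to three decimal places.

z = 0.688

p̂₁ = 44/82 ≈ 0.53659, p̂₂ = 182/368 ≈ 0.49457.
Pooled p̂ = (44+182)/(82+368) = 226/450 = 0.50222.
SE = √(0.249995 × 0.0149125) = 0.06106.
z = (0.53659 − 0.49457)/0.06106 = 0.04202/0.06106 = 0.688.
p-value = P(Z > 0.688) ≈ 0.2457. With α = 0.1, fail to reject H₀.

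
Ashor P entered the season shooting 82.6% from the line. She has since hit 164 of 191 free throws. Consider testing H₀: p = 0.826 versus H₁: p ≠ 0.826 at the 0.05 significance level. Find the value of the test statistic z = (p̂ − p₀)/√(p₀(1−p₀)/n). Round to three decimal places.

p̂ = 164/191 = 0.85864.
Standard error under H₀: √(0.826×0.174/191) = 0.02743.
z = (0.85864 − 0.826)/0.02743 = 0.03264/0.02743 = 1.190.
Two-sided p-value ≈ 2·Φ(−1.190) = 0.2341. With α = 0.05, fail to reject H₀.

z = 1.190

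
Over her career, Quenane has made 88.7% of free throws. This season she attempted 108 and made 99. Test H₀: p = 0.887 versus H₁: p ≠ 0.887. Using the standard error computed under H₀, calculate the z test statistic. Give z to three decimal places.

z = 0.974

p̂ = 99/108 ≈ 0.91667.
Standard error under H₀: √(0.887×0.113/108) = 0.03046.
z = (0.91667 − 0.887)/0.03046 = 0.02967/0.03046 = 0.974.
p-value = 2·P(Z > 0.974) ≈ 0.3301.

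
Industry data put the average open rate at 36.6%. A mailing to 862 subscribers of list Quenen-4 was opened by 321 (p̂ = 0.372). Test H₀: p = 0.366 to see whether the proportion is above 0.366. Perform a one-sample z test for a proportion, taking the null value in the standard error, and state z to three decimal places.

z = 0.389

p̂ = 321/862 ≈ 0.37239.
SE = √(p₀(1−p₀)/n) = √(0.23204/862) = 0.01641.
z = (0.37239 − 0.366)/0.01641 = 0.00639/0.01641 = 0.389.
p-value = P(Z > 0.389) ≈ 0.3485.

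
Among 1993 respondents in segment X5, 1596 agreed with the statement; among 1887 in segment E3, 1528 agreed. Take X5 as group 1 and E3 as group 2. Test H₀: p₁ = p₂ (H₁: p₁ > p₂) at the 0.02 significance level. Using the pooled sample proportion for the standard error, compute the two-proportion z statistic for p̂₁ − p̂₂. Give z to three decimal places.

p̂₁ = 1596/1993 ≈ 0.800803, p̂₂ = 1528/1887 ≈ 0.809751.
Pooled p̂ = (1596+1528)/(1993+1887) = 3124/3880 = 0.805155.
SE = √(0.156881 × 0.0010317) = 0.012722.
z = (0.800803 − 0.809751)/0.012722 = -0.008948/0.012722 = -0.703.
p-value = P(Z > -0.703) ≈ 0.7591, so at α = 0.02 we fail to reject H₀.

z = -0.703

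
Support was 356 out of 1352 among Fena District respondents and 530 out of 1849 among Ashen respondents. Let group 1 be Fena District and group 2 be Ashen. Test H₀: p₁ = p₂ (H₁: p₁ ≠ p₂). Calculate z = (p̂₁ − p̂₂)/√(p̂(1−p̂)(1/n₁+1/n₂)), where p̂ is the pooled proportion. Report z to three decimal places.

z = -1.457

p̂₁ = 356/1352 = 0.26331, p̂₂ = 530/1849 = 0.28664.
Pooled p̂ = (356+530)/(1352+1849) = 886/3201 = 0.27679.
SE = √(0.200177 × 0.00128048) = 0.01601.
z = (0.26331 − 0.28664)/0.01601 = -0.02333/0.01601 = -1.457.
Two-sided p-value ≈ 2·Φ(−1.457) = 0.1451.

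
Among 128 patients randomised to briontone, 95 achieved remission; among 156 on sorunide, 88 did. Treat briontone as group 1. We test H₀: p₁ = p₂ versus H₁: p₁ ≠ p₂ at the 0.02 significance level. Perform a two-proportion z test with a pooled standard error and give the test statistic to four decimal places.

z = 3.1194

p̂₁ = 95/128 ≈ 0.742188, p̂₂ = 88/156 ≈ 0.564103.
Pooled p̂ = (95+88)/(128+156) = 183/284 = 0.644366.
SE = √(p̂(1−p̂)(1/n₁+1/n₂)) = √(0.644366·0.355634·0.0142228) = √(0.00325926) = 0.057090.
z = (0.742188 − 0.564103)/0.057090 = 0.178085/0.057090 = 3.1194.
p-value = 2·P(Z > 3.119) ≈ 0.0018; since p < α = 0.02, reject H₀.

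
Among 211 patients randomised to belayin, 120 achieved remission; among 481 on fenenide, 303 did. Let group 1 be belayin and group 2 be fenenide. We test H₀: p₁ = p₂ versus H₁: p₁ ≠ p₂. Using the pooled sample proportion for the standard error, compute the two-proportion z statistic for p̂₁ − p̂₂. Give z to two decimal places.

z = -1.52

p̂₁ = 120/211 ≈ 0.5687, p̂₂ = 303/481 ≈ 0.6299.
Pooled p̂ = (120+303)/(211+481) = 423/692 = 0.6113.
SE = √(0.237619 × 0.00681834) = 0.0403.
z = (0.5687 − 0.6299)/0.0403 = -0.0612/0.0403 = -1.52.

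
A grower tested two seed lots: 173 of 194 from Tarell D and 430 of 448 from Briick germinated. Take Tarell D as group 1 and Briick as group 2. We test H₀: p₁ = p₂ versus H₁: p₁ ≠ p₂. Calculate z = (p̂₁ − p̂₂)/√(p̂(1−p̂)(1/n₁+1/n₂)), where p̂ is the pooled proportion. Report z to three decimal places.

p̂₁ = 173/194 = 0.89175, p̂₂ = 430/448 = 0.95982.
Pooled p̂ = (173+430)/(194+448) = 603/642 = 0.93925.
SE = √(p̂(1−p̂)(1/n₁+1/n₂)) = √(0.93925·0.06075·0.00738678) = √(0.00042147) = 0.02053.
z = (0.89175 − 0.95982)/0.02053 = -0.06807/0.02053 = -3.316.
p-value = 2·P(Z > 3.316) ≈ 0.0009.

z = -3.316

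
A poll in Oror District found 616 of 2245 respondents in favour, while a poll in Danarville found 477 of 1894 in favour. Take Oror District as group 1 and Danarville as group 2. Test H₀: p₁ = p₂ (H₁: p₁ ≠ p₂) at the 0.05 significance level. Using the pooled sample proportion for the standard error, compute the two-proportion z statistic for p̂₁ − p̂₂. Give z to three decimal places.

z = 1.639

p̂₁ = 616/2245 = 0.27439, p̂₂ = 477/1894 = 0.25185.
Pooled p̂ = (616+477)/(2245+1894) = 1093/4139 = 0.26407.
SE = √(p̂(1−p̂)(1/n₁+1/n₂)) = √(0.26407·0.73593·0.000973417) = √(0.000189173) = 0.01375.
z = (0.27439 − 0.25185)/0.01375 = 0.02254/0.01375 = 1.639.
p-value = 2·P(Z > 1.639) ≈ 0.1013; since p > α = 0.05, fail to reject H₀.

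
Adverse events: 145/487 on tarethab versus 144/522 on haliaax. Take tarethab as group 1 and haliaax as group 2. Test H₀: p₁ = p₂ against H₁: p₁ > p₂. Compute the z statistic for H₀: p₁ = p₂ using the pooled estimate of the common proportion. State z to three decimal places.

z = 0.768

p̂₁ = 145/487 ≈ 0.29774, p̂₂ = 144/522 ≈ 0.27586.
Pooled p̂ = (145+144)/(487+522) = 289/1009 = 0.28642.
SE = √(p̂(1−p̂)(1/n₁+1/n₂)) = √(0.28642·0.71358·0.0039691) = √(0.000811222) = 0.02848.
z = (0.29774 − 0.27586)/0.02848 = 0.02188/0.02848 = 0.768.
p-value = P(Z > 0.768) ≈ 0.2212.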